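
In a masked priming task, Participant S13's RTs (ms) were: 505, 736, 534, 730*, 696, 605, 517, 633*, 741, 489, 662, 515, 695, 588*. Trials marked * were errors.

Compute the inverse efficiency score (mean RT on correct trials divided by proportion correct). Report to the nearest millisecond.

Correct trials (n=11): 505, 736, 534, 696, 605, 517, 741, 489, 662, 515, 695
Mean correct RT = 6695/11 = 608.6364 ms
Proportion correct = 11/14
IES = 608.6364 / (11/14) = 774.628 ms

775 ms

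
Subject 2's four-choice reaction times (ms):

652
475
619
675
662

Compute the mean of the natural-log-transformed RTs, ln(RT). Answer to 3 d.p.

ln(RT): 6.4800, 6.1633, 6.4281, 6.5147, 6.4953
Σ ln(RT) = 32.0814
Mean = 32.0814/5 = 6.41629

6.416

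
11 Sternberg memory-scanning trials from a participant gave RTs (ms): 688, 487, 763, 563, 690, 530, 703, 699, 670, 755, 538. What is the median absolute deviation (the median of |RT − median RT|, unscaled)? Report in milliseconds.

67 ms

Sorted: 487, 530, 538, 563, 670, 688, 690, 699, 703, 755, 763 → median = 688
|x − 688|: 0, 201, 75, 125, 2, 158, 15, 11, 18, 67, 150
Sorted deviations: 0, 2, 11, 15, 18, 67, 75, 125, 150, 158, 201 → MAD = 67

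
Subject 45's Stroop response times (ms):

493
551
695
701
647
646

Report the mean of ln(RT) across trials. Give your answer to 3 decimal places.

6.425

ln(RT): 6.2005, 6.3117, 6.5439, 6.5525, 6.4723, 6.4708
Σ ln(RT) = 38.5518
Mean = 38.5518/6 = 6.42530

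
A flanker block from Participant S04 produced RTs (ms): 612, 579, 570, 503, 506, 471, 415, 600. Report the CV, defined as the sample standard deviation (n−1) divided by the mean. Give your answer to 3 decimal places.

n = 8, Σ = 4256, M = 532.0000
Σ(x−M)² = 33604.000; s = √(33604.000/7) = 69.2862
CV = 69.2862 / 532.0000 = 0.13024

0.130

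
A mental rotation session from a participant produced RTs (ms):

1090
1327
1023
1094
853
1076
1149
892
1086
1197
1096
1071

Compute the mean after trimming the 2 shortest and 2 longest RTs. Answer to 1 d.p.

Sorted: 853, 892, 1023, 1071, 1076, 1086, 1090, 1094, 1096, 1149, 1197, 1327
Drop lowest 2 (853, 892) and highest 2 (1197, 1327)
Remaining (n=8): Σ = 8685, mean = 8685/8 = 1085.625

1085.6 ms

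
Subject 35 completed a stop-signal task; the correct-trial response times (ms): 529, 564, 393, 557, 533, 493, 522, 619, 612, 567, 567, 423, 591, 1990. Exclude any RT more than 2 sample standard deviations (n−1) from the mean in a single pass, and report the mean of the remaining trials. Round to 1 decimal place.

536.2 ms

n = 14, ΣRT = 8960, M = 640.000
Σ(x−M)² = 2016850.00; s = √(2016850.00/13) = 393.881
Cutoffs: 640.000 ± 2·393.881 → [-147.8, 1427.8]
Outside: 1990 → excluded.
Retained (n=13): Σ = 6970, mean = 6970/13 = 536.154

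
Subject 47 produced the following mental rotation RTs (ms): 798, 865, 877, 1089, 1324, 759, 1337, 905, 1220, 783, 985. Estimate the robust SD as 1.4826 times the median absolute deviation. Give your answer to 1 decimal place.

180.9 ms

Sorted: 759, 783, 798, 865, 877, 905, 985, 1089, 1220, 1324, 1337 → median = 905
|x − 905| sorted: 0, 28, 40, 80, 107, 122, 146, 184, 315, 419, 432 → MAD = 122
Robust SD ≈ 1.4826 × 122 = 180.877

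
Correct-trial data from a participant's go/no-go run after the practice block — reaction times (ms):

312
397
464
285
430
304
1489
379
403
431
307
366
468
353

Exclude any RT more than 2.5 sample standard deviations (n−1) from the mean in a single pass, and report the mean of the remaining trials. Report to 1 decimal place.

n = 14, ΣRT = 6388, M = 456.286
Σ(x−M)² = 1194806.86; s = √(1194806.86/13) = 303.164
Cutoffs: 456.286 ± 2.5·303.164 → [-301.6, 1214.2]
Outside: 1489 → excluded.
Retained (n=13): Σ = 4899, mean = 4899/13 = 376.846

376.8 ms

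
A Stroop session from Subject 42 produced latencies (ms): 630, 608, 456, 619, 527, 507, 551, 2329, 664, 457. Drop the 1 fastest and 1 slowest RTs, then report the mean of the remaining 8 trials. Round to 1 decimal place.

Sorted: 456, 457, 507, 527, 551, 608, 619, 630, 664, 2329
Drop lowest 1 (456) and highest 1 (2329)
Remaining (n=8): Σ = 4563, mean = 4563/8 = 570.375

570.4 ms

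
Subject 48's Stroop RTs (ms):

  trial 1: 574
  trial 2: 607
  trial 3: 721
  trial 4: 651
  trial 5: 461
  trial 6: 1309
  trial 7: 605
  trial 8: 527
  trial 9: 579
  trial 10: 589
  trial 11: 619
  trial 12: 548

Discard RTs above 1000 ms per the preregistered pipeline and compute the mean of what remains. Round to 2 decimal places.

Excluded: 1309
Retained (n=11): Σ = 6481
Mean = 6481/11 = 589.1818

589.18 ms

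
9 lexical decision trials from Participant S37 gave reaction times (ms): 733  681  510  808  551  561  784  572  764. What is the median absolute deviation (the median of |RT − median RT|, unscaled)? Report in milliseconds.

Sorted: 510, 551, 561, 572, 681, 733, 764, 784, 808 → median = 681
|x − 681|: 52, 0, 171, 127, 130, 120, 103, 109, 83
Sorted deviations: 0, 52, 83, 103, 109, 120, 127, 130, 171 → MAD = 109

109 ms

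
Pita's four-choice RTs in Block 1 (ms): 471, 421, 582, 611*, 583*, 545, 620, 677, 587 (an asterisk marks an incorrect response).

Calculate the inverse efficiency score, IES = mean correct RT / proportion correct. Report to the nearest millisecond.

Correct trials (n=7): 471, 421, 582, 545, 620, 677, 587
Mean correct RT = 3903/7 = 557.5714 ms
Proportion correct = 7/9
IES = 557.5714 / (7/9) = 716.878 ms

717 ms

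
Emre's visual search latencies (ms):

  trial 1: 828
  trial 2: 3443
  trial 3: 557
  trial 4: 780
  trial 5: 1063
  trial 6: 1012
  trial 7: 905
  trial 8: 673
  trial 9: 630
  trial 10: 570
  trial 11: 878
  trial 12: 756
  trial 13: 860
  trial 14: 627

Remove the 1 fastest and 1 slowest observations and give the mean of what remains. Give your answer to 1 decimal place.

798.5 ms

Sorted: 557, 570, 627, 630, 673, 756, 780, 828, 860, 878, 905, 1012, 1063, 3443
Drop lowest 1 (557) and highest 1 (3443)
Remaining (n=12): Σ = 9582, mean = 9582/12 = 798.500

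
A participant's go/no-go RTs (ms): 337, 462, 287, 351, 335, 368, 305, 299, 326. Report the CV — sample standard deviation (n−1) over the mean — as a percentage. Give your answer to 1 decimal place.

15.3%

n = 9, Σ = 3070, M = 341.1111
Σ(x−M)² = 21722.889; s = √(21722.889/8) = 52.1091
CV = 52.1091 / 341.1111 = 0.15276 = 15.276%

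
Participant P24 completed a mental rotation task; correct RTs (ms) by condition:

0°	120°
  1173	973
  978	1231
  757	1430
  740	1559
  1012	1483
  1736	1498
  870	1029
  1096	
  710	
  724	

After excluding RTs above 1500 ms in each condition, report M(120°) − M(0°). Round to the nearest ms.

378 ms

0°: exclude 1736
120°: exclude 1559
M(0°) = 8060/9 = 895.556
M(120°) = 7644/6 = 1274.000
Difference = 1274.000 − 895.556 = 378.444 ms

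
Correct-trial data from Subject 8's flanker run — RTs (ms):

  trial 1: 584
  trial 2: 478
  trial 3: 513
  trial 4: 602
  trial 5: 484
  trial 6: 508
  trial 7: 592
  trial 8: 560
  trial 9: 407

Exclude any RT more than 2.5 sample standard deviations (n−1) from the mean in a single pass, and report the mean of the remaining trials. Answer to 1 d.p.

525.3 ms

n = 9, ΣRT = 4728, M = 525.333
Σ(x−M)² = 33370.00; s = √(33370.00/8) = 64.585
Cutoffs: 525.333 ± 2.5·64.585 → [363.9, 686.8]
No RTs fall outside the cutoffs; all 9 retained. Mean = 4728/9 = 525.333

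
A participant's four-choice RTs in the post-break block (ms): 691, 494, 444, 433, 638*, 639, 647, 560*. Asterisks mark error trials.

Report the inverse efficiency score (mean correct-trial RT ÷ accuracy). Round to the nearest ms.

744 ms

Correct trials (n=6): 691, 494, 444, 433, 639, 647
Mean correct RT = 3348/6 = 558.0000 ms
Proportion correct = 6/8
IES = 558.0000 / (6/8) = 744.000 ms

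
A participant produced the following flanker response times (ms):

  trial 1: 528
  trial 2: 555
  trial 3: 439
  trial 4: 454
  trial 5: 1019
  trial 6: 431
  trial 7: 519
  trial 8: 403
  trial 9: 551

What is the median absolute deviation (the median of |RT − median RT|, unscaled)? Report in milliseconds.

Sorted: 403, 431, 439, 454, 519, 528, 551, 555, 1019 → median = 519
|x − 519|: 9, 36, 80, 65, 500, 88, 0, 116, 32
Sorted deviations: 0, 9, 32, 36, 65, 80, 88, 116, 500 → MAD = 65

65 ms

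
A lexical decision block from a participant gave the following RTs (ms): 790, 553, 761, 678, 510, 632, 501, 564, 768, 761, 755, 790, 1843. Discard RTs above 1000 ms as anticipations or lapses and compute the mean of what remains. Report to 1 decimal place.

671.9 ms

Excluded: 1843
Retained (n=12): Σ = 8063
Mean = 8063/12 = 671.9167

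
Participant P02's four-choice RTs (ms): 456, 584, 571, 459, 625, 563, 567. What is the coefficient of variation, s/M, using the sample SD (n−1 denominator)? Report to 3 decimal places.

0.117

n = 7, Σ = 3825, M = 546.4286
Σ(x−M)² = 24707.714; s = √(24707.714/6) = 64.1713
CV = 64.1713 / 546.4286 = 0.11744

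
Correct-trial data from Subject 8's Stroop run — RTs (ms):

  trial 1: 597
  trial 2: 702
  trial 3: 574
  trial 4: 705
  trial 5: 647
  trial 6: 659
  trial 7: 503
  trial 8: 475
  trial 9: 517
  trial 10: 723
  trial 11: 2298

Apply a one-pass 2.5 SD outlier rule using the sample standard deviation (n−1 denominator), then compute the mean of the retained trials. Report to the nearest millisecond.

n = 11, ΣRT = 8400, M = 763.636
Σ(x−M)² = 2663514.55; s = √(2663514.55/10) = 516.092
Cutoffs: 763.636 ± 2.5·516.092 → [-526.6, 2053.9]
Outside: 2298 → excluded.
Retained (n=10): Σ = 6102, mean = 6102/10 = 610.200

610 ms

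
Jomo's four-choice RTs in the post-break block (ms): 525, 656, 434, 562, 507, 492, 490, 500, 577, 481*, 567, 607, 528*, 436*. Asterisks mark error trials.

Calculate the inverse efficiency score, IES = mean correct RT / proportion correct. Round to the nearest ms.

Correct trials (n=11): 525, 656, 434, 562, 507, 492, 490, 500, 577, 567, 607
Mean correct RT = 5917/11 = 537.9091 ms
Proportion correct = 11/14
IES = 537.9091 / (11/14) = 684.612 ms

685 ms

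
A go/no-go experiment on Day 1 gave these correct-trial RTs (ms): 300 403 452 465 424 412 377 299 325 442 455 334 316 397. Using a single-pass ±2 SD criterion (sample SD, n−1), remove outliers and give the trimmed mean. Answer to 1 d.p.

n = 14, ΣRT = 5401, M = 385.786
Σ(x−M)² = 47394.36; s = √(47394.36/13) = 60.380
Cutoffs: 385.786 ± 2·60.380 → [265.0, 506.5]
No RTs fall outside the cutoffs; all 14 retained. Mean = 5401/14 = 385.786

385.8 ms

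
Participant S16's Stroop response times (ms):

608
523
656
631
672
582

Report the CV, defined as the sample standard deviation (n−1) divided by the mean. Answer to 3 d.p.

0.089

n = 6, Σ = 3672, M = 612.0000
Σ(x−M)² = 14734.000; s = √(14734.000/5) = 54.2844
CV = 54.2844 / 612.0000 = 0.08870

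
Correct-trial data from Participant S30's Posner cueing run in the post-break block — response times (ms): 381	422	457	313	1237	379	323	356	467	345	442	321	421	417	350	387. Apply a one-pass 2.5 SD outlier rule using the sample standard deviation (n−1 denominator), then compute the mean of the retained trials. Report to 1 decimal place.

n = 16, ΣRT = 7018, M = 438.625
Σ(x−M)² = 715585.75; s = √(715585.75/15) = 218.416
Cutoffs: 438.625 ± 2.5·218.416 → [-107.4, 984.7]
Outside: 1237 → excluded.
Retained (n=15): Σ = 5781, mean = 5781/15 = 385.400

385.4 ms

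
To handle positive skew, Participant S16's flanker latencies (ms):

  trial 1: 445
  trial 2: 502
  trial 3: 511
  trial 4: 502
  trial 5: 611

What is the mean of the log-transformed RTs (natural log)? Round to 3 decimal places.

6.237

ln(RT): 6.0981, 6.2186, 6.2364, 6.2186, 6.4151
Σ ln(RT) = 31.1867
Mean = 31.1867/5 = 6.23735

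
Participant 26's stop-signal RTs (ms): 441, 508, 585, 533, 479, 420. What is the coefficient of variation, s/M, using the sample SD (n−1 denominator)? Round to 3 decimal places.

0.123

n = 6, Σ = 2966, M = 494.3333
Σ(x−M)² = 18507.333; s = √(18507.333/5) = 60.8397
CV = 60.8397 / 494.3333 = 0.12307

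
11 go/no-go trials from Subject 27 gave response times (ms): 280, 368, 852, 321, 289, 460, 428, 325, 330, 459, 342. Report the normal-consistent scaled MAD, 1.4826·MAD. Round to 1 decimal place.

78.6 ms

Sorted: 280, 289, 321, 325, 330, 342, 368, 428, 459, 460, 852 → median = 342
|x − 342| sorted: 0, 12, 17, 21, 26, 53, 62, 86, 117, 118, 510 → MAD = 53
Robust SD ≈ 1.4826 × 53 = 78.578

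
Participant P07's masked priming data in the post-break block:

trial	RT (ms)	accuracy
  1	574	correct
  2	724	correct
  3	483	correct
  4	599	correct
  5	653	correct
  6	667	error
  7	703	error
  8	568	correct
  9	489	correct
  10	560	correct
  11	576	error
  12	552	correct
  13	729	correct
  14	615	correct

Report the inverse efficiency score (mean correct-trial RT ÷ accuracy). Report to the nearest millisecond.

Correct trials (n=11): 574, 724, 483, 599, 653, 568, 489, 560, 552, 729, 615
Mean correct RT = 6546/11 = 595.0909 ms
Proportion correct = 11/14
IES = 595.0909 / (11/14) = 757.388 ms

757 ms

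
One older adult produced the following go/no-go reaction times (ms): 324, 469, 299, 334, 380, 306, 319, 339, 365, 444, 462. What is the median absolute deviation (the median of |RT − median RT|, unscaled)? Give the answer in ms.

Sorted: 299, 306, 319, 324, 334, 339, 365, 380, 444, 462, 469 → median = 339
|x − 339|: 15, 130, 40, 5, 41, 33, 20, 0, 26, 105, 123
Sorted deviations: 0, 5, 15, 20, 26, 33, 40, 41, 105, 123, 130 → MAD = 33

33 ms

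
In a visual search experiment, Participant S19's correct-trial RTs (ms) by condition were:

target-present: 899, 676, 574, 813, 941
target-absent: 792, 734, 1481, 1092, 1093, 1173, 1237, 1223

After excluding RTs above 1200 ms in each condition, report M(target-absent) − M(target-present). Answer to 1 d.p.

target-absent: exclude 1481, 1237, 1223
M(target-present) = 3903/5 = 780.600
M(target-absent) = 4884/5 = 976.800
Difference = 976.800 − 780.600 = 196.200 ms

196.2 ms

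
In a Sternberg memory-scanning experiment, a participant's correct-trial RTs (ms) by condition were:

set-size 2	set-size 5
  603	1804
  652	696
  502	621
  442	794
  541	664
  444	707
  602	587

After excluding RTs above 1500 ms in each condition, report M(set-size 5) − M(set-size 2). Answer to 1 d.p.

137.3 ms

set-size 5: exclude 1804
M(set-size 2) = 3786/7 = 540.857
M(set-size 5) = 4069/6 = 678.167
Difference = 678.167 − 540.857 = 137.310 ms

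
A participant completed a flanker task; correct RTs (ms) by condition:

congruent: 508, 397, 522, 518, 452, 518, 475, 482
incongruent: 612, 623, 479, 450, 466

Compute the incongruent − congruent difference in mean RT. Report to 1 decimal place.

M(congruent) = 3872/8 = 484.000
M(incongruent) = 2630/5 = 526.000
Difference = 526.000 − 484.000 = 42.000 ms

42.0 ms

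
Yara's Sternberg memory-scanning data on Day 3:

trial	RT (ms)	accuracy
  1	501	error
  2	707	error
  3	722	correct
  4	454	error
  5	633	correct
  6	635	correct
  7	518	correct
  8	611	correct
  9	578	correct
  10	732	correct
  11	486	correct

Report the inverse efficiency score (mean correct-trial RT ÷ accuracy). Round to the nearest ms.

Correct trials (n=8): 722, 633, 635, 518, 611, 578, 732, 486
Mean correct RT = 4915/8 = 614.3750 ms
Proportion correct = 8/11
IES = 614.3750 / (8/11) = 844.766 ms

845 ms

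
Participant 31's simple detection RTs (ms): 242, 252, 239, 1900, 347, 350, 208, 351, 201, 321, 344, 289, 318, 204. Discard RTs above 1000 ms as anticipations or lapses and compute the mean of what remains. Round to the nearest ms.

282 ms

Excluded: 1900
Retained (n=13): Σ = 3666
Mean = 3666/13 = 282.0000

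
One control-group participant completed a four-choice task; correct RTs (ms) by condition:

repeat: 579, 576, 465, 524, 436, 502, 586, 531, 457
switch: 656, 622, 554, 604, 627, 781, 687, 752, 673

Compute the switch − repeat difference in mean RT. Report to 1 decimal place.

M(repeat) = 4656/9 = 517.333
M(switch) = 5956/9 = 661.778
Difference = 661.778 − 517.333 = 144.444 ms

144.4 ms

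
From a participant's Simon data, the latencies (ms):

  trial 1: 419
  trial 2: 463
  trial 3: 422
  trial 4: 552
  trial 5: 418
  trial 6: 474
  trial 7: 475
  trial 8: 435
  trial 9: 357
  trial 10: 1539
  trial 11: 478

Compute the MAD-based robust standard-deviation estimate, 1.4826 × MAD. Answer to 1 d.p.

60.8 ms

Sorted: 357, 418, 419, 422, 435, 463, 474, 475, 478, 552, 1539 → median = 463
|x − 463| sorted: 0, 11, 12, 15, 28, 41, 44, 45, 89, 106, 1076 → MAD = 41
Robust SD ≈ 1.4826 × 41 = 60.787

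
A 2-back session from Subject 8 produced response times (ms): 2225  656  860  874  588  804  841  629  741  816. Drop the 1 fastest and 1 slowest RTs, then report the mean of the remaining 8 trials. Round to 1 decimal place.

777.6 ms

Sorted: 588, 629, 656, 741, 804, 816, 841, 860, 874, 2225
Drop lowest 1 (588) and highest 1 (2225)
Remaining (n=8): Σ = 6221, mean = 6221/8 = 777.625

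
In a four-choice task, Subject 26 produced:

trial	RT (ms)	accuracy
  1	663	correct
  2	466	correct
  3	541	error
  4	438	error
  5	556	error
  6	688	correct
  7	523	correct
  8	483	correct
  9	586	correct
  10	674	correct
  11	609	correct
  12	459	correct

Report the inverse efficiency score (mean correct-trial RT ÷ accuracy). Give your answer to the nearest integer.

763 ms

Correct trials (n=9): 663, 466, 688, 523, 483, 586, 674, 609, 459
Mean correct RT = 5151/9 = 572.3333 ms
Proportion correct = 9/12
IES = 572.3333 / (9/12) = 763.111 ms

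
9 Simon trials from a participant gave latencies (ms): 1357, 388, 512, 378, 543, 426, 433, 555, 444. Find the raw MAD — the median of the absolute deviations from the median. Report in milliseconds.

Sorted: 378, 388, 426, 433, 444, 512, 543, 555, 1357 → median = 444
|x − 444|: 913, 56, 68, 66, 99, 18, 11, 111, 0
Sorted deviations: 0, 11, 18, 56, 66, 68, 99, 111, 913 → MAD = 66

66 ms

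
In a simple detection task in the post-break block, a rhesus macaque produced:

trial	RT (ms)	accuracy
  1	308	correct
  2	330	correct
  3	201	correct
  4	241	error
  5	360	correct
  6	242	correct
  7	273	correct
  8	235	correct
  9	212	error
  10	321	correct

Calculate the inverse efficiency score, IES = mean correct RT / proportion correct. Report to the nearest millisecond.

Correct trials (n=8): 308, 330, 201, 360, 242, 273, 235, 321
Mean correct RT = 2270/8 = 283.7500 ms
Proportion correct = 8/10
IES = 283.7500 / (8/10) = 354.688 ms

355 ms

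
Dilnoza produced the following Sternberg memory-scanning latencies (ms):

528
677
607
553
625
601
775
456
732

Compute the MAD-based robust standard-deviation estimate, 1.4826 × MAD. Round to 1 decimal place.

Sorted: 456, 528, 553, 601, 607, 625, 677, 732, 775 → median = 607
|x − 607| sorted: 0, 6, 18, 54, 70, 79, 125, 151, 168 → MAD = 70
Robust SD ≈ 1.4826 × 70 = 103.782

103.8 ms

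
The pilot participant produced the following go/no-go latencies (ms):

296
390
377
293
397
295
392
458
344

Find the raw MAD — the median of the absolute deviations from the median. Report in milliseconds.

33 ms

Sorted: 293, 295, 296, 344, 377, 390, 392, 397, 458 → median = 377
|x − 377|: 81, 13, 0, 84, 20, 82, 15, 81, 33
Sorted deviations: 0, 13, 15, 20, 33, 81, 81, 82, 84 → MAD = 33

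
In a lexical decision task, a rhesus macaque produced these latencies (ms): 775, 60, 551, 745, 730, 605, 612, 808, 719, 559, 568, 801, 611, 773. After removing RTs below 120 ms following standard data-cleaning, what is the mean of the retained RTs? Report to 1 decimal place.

681.3 ms

Excluded: 60
Retained (n=13): Σ = 8857
Mean = 8857/13 = 681.3077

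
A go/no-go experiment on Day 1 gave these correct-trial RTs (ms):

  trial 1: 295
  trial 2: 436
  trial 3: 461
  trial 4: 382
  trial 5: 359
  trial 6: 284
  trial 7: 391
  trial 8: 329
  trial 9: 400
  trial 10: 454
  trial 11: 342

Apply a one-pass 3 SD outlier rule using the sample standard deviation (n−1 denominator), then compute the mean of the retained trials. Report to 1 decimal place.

375.7 ms

n = 11, ΣRT = 4133, M = 375.727
Σ(x−M)² = 36424.18; s = √(36424.18/10) = 60.352
Cutoffs: 375.727 ± 3·60.352 → [194.7, 556.8]
No RTs fall outside the cutoffs; all 11 retained. Mean = 4133/11 = 375.727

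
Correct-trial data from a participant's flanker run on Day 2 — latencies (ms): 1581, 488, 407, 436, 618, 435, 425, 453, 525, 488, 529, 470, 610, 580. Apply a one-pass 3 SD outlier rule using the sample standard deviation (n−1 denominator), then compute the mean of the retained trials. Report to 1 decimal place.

n = 14, ΣRT = 8045, M = 574.643
Σ(x−M)² = 1150441.21; s = √(1150441.21/13) = 297.482
Cutoffs: 574.643 ± 3·297.482 → [-317.8, 1467.1]
Outside: 1581 → excluded.
Retained (n=13): Σ = 6464, mean = 6464/13 = 497.231

497.2 ms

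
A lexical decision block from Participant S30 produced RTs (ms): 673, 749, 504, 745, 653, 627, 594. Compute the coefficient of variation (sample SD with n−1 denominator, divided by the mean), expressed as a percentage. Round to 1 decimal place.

n = 7, Σ = 4545, M = 649.2857
Σ(x−M)² = 44341.429; s = √(44341.429/6) = 85.9665
CV = 85.9665 / 649.2857 = 0.13240 = 13.240%

13.2%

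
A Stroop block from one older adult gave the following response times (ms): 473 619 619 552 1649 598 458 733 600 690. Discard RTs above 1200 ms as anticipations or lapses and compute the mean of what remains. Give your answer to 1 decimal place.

593.6 ms

Excluded: 1649
Retained (n=9): Σ = 5342
Mean = 5342/9 = 593.5556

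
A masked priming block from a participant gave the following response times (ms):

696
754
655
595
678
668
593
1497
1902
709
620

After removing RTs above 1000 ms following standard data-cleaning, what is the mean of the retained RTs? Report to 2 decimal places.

663.11 ms

Excluded: 1497, 1902
Retained (n=9): Σ = 5968
Mean = 5968/9 = 663.1111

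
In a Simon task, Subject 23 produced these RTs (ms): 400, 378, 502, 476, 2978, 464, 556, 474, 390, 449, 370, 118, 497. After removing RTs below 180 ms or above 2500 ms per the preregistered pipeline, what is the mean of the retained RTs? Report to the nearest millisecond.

451 ms

Excluded: 118, 2978
Retained (n=11): Σ = 4956
Mean = 4956/11 = 450.5455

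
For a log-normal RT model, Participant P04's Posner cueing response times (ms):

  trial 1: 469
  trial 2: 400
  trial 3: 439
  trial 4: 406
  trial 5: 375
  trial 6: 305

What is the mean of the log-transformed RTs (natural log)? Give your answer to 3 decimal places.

ln(RT): 6.1506, 5.9915, 6.0845, 6.0064, 5.9269, 5.7203
Σ ln(RT) = 35.8802
Mean = 35.8802/6 = 5.98003

5.980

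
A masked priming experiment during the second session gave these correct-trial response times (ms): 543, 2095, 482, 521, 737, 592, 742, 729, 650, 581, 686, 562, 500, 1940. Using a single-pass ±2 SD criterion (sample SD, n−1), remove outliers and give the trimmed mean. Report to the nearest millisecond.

n = 14, ΣRT = 11360, M = 811.429
Σ(x−M)² = 3505549.43; s = √(3505549.43/13) = 519.286
Cutoffs: 811.429 ± 2·519.286 → [-227.1, 1850.0]
Outside: 1940, 2095 → excluded.
Retained (n=12): Σ = 7325, mean = 7325/12 = 610.417

610 ms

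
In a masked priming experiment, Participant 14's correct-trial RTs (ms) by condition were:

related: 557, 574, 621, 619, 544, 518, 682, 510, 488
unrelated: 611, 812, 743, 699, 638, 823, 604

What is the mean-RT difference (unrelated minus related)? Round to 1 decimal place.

136.2 ms

M(related) = 5113/9 = 568.111
M(unrelated) = 4930/7 = 704.286
Difference = 704.286 − 568.111 = 136.175 ms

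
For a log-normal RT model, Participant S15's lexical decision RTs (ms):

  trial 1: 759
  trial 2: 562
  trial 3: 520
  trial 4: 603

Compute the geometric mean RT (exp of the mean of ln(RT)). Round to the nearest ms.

605 ms

ln(RT): 6.6320, 6.3315, 6.2538, 6.4019
Mean ln(RT) = 25.6192/4 = 6.40481
Geometric mean = exp(6.40481) = 604.75 ms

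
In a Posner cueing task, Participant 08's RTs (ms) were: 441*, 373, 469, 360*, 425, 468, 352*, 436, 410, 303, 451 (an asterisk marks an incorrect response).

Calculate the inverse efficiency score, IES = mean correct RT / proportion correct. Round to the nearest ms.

Correct trials (n=8): 373, 469, 425, 468, 436, 410, 303, 451
Mean correct RT = 3335/8 = 416.8750 ms
Proportion correct = 8/11
IES = 416.8750 / (8/11) = 573.203 ms

573 ms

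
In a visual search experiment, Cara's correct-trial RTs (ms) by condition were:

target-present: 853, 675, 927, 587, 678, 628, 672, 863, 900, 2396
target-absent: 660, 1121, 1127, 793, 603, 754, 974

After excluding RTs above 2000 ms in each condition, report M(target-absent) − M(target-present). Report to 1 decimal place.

target-present: exclude 2396
M(target-present) = 6783/9 = 753.667
M(target-absent) = 6032/7 = 861.714
Difference = 861.714 − 753.667 = 108.048 ms

108.0 ms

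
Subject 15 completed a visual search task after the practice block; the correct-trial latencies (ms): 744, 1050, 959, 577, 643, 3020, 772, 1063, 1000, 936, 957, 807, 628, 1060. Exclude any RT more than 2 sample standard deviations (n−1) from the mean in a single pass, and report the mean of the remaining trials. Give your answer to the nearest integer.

861 ms

n = 14, ΣRT = 14216, M = 1015.429
Σ(x−M)² = 4694293.43; s = √(4694293.43/13) = 600.916
Cutoffs: 1015.429 ± 2·600.916 → [-186.4, 2217.3]
Outside: 3020 → excluded.
Retained (n=13): Σ = 11196, mean = 11196/13 = 861.231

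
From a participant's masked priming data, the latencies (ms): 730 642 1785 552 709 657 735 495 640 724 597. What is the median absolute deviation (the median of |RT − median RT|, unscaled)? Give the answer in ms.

67 ms

Sorted: 495, 552, 597, 640, 642, 657, 709, 724, 730, 735, 1785 → median = 657
|x − 657|: 73, 15, 1128, 105, 52, 0, 78, 162, 17, 67, 60
Sorted deviations: 0, 15, 17, 52, 60, 67, 73, 78, 105, 162, 1128 → MAD = 67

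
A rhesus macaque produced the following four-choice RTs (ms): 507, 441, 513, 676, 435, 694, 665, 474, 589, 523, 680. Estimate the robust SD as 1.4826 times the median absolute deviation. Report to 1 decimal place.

121.6 ms

Sorted: 435, 441, 474, 507, 513, 523, 589, 665, 676, 680, 694 → median = 523
|x − 523| sorted: 0, 10, 16, 49, 66, 82, 88, 142, 153, 157, 171 → MAD = 82
Robust SD ≈ 1.4826 × 82 = 121.573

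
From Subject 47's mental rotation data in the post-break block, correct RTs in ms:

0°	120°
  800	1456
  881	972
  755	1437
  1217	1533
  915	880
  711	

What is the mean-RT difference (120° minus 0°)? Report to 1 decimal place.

375.8 ms

M(0°) = 5279/6 = 879.833
M(120°) = 6278/5 = 1255.600
Difference = 1255.600 − 879.833 = 375.767 ms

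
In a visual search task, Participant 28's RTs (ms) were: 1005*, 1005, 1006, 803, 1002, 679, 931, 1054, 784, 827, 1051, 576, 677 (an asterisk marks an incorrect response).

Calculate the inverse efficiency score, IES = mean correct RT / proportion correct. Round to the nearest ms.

938 ms

Correct trials (n=12): 1005, 1006, 803, 1002, 679, 931, 1054, 784, 827, 1051, 576, 677
Mean correct RT = 10395/12 = 866.2500 ms
Proportion correct = 12/13
IES = 866.2500 / (12/13) = 938.438 ms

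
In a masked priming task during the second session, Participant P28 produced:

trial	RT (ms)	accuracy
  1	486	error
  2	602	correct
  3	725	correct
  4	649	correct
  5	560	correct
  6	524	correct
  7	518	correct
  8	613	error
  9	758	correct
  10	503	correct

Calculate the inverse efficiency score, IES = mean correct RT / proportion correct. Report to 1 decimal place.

756.1 ms

Correct trials (n=8): 602, 725, 649, 560, 524, 518, 758, 503
Mean correct RT = 4839/8 = 604.8750 ms
Proportion correct = 8/10
IES = 604.8750 / (8/10) = 756.094 ms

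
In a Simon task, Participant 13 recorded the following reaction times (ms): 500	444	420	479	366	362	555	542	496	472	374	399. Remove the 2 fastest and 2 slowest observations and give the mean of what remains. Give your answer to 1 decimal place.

Sorted: 362, 366, 374, 399, 420, 444, 472, 479, 496, 500, 542, 555
Drop lowest 2 (362, 366) and highest 2 (542, 555)
Remaining (n=8): Σ = 3584, mean = 3584/8 = 448.000

448.0 ms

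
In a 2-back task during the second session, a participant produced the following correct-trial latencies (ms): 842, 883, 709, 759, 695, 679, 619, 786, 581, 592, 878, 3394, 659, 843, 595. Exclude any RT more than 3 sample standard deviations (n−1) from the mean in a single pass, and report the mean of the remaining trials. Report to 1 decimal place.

722.9 ms

n = 15, ΣRT = 13514, M = 900.933
Σ(x−M)² = 6814324.93; s = √(6814324.93/14) = 697.666
Cutoffs: 900.933 ± 3·697.666 → [-1192.1, 2993.9]
Outside: 3394 → excluded.
Retained (n=14): Σ = 10120, mean = 10120/14 = 722.857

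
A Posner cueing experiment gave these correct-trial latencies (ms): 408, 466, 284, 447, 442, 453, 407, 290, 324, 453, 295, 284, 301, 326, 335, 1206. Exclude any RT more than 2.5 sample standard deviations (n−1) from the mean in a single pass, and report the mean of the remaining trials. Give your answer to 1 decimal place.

n = 16, ΣRT = 6721, M = 420.062
Σ(x−M)² = 732570.94; s = √(732570.94/15) = 220.993
Cutoffs: 420.062 ± 2.5·220.993 → [-132.4, 972.5]
Outside: 1206 → excluded.
Retained (n=15): Σ = 5515, mean = 5515/15 = 367.667

367.7 ms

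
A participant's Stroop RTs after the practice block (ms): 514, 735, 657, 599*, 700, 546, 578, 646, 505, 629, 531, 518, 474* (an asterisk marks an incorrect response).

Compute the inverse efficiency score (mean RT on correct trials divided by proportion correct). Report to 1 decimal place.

704.7 ms

Correct trials (n=11): 514, 735, 657, 700, 546, 578, 646, 505, 629, 531, 518
Mean correct RT = 6559/11 = 596.2727 ms
Proportion correct = 11/13
IES = 596.2727 / (11/13) = 704.686 ms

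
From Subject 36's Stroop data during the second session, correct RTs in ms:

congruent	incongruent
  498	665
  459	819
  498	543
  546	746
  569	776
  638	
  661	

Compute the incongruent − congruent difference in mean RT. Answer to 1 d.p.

M(congruent) = 3869/7 = 552.714
M(incongruent) = 3549/5 = 709.800
Difference = 709.800 − 552.714 = 157.086 ms

157.1 ms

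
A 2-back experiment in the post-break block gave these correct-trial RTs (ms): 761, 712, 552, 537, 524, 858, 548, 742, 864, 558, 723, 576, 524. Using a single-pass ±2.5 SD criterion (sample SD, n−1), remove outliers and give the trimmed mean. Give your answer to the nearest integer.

652 ms

n = 13, ΣRT = 8479, M = 652.231
Σ(x−M)² = 197422.31; s = √(197422.31/12) = 128.265
Cutoffs: 652.231 ± 2.5·128.265 → [331.6, 972.9]
No RTs fall outside the cutoffs; all 13 retained. Mean = 8479/13 = 652.231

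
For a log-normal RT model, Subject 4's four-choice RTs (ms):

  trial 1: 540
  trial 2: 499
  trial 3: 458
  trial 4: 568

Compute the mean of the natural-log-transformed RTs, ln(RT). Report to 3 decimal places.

6.243

ln(RT): 6.2916, 6.2126, 6.1269, 6.3421
Σ ln(RT) = 24.9732
Mean = 24.9732/4 = 6.24329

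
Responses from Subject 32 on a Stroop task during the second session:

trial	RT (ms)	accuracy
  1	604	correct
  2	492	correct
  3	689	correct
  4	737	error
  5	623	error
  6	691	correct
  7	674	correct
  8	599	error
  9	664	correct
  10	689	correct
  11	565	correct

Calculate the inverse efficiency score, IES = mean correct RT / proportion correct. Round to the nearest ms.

871 ms

Correct trials (n=8): 604, 492, 689, 691, 674, 664, 689, 565
Mean correct RT = 5068/8 = 633.5000 ms
Proportion correct = 8/11
IES = 633.5000 / (8/11) = 871.062 ms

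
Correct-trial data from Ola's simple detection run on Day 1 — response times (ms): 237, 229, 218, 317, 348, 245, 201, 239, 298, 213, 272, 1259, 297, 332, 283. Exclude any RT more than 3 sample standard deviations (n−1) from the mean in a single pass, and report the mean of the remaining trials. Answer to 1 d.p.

266.4 ms

n = 15, ΣRT = 4988, M = 332.533
Σ(x−M)² = 948357.73; s = √(948357.73/14) = 260.269
Cutoffs: 332.533 ± 3·260.269 → [-448.3, 1113.3]
Outside: 1259 → excluded.
Retained (n=14): Σ = 3729, mean = 3729/14 = 266.357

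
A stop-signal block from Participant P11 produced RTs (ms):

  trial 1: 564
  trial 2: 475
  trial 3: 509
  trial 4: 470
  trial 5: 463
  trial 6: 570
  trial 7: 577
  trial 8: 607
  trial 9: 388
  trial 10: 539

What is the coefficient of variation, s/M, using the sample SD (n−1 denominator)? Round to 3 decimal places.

n = 10, Σ = 5162, M = 516.2000
Σ(x−M)² = 40789.600; s = √(40789.600/9) = 67.3215
CV = 67.3215 / 516.2000 = 0.13042

0.130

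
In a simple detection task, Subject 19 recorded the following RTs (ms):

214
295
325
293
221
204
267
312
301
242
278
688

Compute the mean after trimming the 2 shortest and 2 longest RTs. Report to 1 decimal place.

276.1 ms

Sorted: 204, 214, 221, 242, 267, 278, 293, 295, 301, 312, 325, 688
Drop lowest 2 (204, 214) and highest 2 (325, 688)
Remaining (n=8): Σ = 2209, mean = 2209/8 = 276.125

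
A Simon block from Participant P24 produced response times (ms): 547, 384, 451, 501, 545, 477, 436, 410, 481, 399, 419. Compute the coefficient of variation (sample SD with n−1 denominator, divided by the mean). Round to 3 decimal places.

0.122

n = 11, Σ = 5050, M = 459.0909
Σ(x−M)² = 31530.909; s = √(31530.909/10) = 56.1524
CV = 56.1524 / 459.0909 = 0.12231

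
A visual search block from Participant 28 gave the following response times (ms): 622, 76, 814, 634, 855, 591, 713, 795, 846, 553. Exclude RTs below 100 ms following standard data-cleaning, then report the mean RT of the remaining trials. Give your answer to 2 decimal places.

713.67 ms

Excluded: 76
Retained (n=9): Σ = 6423
Mean = 6423/9 = 713.6667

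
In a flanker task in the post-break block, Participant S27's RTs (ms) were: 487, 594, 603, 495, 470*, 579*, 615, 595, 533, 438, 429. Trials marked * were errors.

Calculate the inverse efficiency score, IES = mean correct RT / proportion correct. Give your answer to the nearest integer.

Correct trials (n=9): 487, 594, 603, 495, 615, 595, 533, 438, 429
Mean correct RT = 4789/9 = 532.1111 ms
Proportion correct = 9/11
IES = 532.1111 / (9/11) = 650.358 ms

650 ms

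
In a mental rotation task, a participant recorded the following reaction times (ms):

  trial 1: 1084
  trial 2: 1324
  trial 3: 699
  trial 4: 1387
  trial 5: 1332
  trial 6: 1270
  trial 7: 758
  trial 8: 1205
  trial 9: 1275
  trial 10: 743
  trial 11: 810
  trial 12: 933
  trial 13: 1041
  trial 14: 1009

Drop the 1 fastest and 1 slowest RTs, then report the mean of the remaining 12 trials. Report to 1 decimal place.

1065.3 ms

Sorted: 699, 743, 758, 810, 933, 1009, 1041, 1084, 1205, 1270, 1275, 1324, 1332, 1387
Drop lowest 1 (699) and highest 1 (1387)
Remaining (n=12): Σ = 12784, mean = 12784/12 = 1065.333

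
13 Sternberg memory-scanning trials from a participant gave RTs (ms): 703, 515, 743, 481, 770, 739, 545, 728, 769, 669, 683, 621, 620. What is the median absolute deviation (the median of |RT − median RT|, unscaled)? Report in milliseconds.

62 ms

Sorted: 481, 515, 545, 620, 621, 669, 683, 703, 728, 739, 743, 769, 770 → median = 683
|x − 683|: 20, 168, 60, 202, 87, 56, 138, 45, 86, 14, 0, 62, 63
Sorted deviations: 0, 14, 20, 45, 56, 60, 62, 63, 86, 87, 138, 168, 202 → MAD = 62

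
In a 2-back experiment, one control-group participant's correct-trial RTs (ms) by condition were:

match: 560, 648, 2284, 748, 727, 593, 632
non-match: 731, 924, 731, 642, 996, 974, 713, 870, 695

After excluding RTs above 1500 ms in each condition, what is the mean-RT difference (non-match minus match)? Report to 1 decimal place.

match: exclude 2284
M(match) = 3908/6 = 651.333
M(non-match) = 7276/9 = 808.444
Difference = 808.444 − 651.333 = 157.111 ms

157.1 ms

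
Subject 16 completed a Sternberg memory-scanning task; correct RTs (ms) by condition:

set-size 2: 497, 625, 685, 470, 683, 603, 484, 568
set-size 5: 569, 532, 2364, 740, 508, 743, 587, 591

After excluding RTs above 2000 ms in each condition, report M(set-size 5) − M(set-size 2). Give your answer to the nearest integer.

set-size 5: exclude 2364
M(set-size 2) = 4615/8 = 576.875
M(set-size 5) = 4270/7 = 610.000
Difference = 610.000 − 576.875 = 33.125 ms

33 ms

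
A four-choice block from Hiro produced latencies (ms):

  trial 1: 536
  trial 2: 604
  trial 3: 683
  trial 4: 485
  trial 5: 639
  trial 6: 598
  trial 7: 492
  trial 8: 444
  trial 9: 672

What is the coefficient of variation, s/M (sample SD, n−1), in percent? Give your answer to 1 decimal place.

15.1%

n = 9, Σ = 5153, M = 572.5556
Σ(x−M)² = 60156.222; s = √(60156.222/8) = 86.7152
CV = 86.7152 / 572.5556 = 0.15145 = 15.145%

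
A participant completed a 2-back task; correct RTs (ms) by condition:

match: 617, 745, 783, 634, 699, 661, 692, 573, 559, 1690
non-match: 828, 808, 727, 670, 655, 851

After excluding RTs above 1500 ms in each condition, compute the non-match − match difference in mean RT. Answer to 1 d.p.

93.9 ms

match: exclude 1690
M(match) = 5963/9 = 662.556
M(non-match) = 4539/6 = 756.500
Difference = 756.500 − 662.556 = 93.944 ms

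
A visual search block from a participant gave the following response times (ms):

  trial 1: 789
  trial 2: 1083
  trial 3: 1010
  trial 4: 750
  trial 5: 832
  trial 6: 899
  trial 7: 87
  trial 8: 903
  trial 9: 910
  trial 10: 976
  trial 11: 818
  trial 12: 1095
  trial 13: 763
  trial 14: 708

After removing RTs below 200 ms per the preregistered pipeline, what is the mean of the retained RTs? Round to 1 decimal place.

Excluded: 87
Retained (n=13): Σ = 11536
Mean = 11536/13 = 887.3846

887.4 ms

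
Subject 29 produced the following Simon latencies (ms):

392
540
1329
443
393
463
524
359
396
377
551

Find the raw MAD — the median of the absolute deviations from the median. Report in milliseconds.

66 ms

Sorted: 359, 377, 392, 393, 396, 443, 463, 524, 540, 551, 1329 → median = 443
|x − 443|: 51, 97, 886, 0, 50, 20, 81, 84, 47, 66, 108
Sorted deviations: 0, 20, 47, 50, 51, 66, 81, 84, 97, 108, 886 → MAD = 66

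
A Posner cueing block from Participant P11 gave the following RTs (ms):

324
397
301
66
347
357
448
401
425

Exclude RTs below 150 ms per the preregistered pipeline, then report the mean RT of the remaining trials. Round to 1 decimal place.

375.0 ms

Excluded: 66
Retained (n=8): Σ = 3000
Mean = 3000/8 = 375.0000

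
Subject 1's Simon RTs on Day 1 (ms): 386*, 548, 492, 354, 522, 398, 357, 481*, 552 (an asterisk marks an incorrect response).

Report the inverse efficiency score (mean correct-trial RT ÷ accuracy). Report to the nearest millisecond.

Correct trials (n=7): 548, 492, 354, 522, 398, 357, 552
Mean correct RT = 3223/7 = 460.4286 ms
Proportion correct = 7/9
IES = 460.4286 / (7/9) = 591.980 ms

592 ms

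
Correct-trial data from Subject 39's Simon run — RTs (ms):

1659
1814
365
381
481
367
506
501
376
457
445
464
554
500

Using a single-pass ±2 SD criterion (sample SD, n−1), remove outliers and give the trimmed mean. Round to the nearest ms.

450 ms

n = 14, ΣRT = 8870, M = 633.571
Σ(x−M)² = 2895033.43; s = √(2895033.43/13) = 471.906
Cutoffs: 633.571 ± 2·471.906 → [-310.2, 1577.4]
Outside: 1659, 1814 → excluded.
Retained (n=12): Σ = 5397, mean = 5397/12 = 449.750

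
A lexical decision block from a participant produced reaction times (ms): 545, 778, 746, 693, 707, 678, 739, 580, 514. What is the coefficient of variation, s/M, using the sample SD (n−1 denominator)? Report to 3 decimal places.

n = 9, Σ = 5980, M = 664.4444
Σ(x−M)² = 71946.222; s = √(71946.222/8) = 94.8329
CV = 94.8329 / 664.4444 = 0.14273

0.143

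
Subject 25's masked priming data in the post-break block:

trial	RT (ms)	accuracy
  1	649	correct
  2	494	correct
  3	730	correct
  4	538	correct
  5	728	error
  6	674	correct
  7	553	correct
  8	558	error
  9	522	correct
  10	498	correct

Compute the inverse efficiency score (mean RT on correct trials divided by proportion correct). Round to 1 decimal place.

Correct trials (n=8): 649, 494, 730, 538, 674, 553, 522, 498
Mean correct RT = 4658/8 = 582.2500 ms
Proportion correct = 8/10
IES = 582.2500 / (8/10) = 727.812 ms

727.8 ms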